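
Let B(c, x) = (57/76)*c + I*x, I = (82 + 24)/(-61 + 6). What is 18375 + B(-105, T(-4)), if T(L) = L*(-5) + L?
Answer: 4018391/220 ≈ 18265.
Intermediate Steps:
T(L) = -4*L (T(L) = -5*L + L = -4*L)
I = -106/55 (I = 106/(-55) = 106*(-1/55) = -106/55 ≈ -1.9273)
B(c, x) = -106*x/55 + 3*c/4 (B(c, x) = (57/76)*c - 106*x/55 = (57*(1/76))*c - 106*x/55 = 3*c/4 - 106*x/55 = -106*x/55 + 3*c/4)
18375 + B(-105, T(-4)) = 18375 + (-(-424)*(-4)/55 + (¾)*(-105)) = 18375 + (-106/55*16 - 315/4) = 18375 + (-1696/55 - 315/4) = 18375 - 24109/220 = 4018391/220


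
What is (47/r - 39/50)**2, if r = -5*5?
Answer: 17689/2500 ≈ 7.0756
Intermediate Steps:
r = -25
(47/r - 39/50)**2 = (47/(-25) - 39/50)**2 = (47*(-1/25) - 39*1/50)**2 = (-47/25 - 39/50)**2 = (-133/50)**2 = 17689/2500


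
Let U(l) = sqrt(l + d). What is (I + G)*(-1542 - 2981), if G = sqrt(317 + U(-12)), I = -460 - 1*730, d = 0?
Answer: 5382370 - 4523*sqrt(317 + 2*I*sqrt(3)) ≈ 5.3018e+6 - 440.0*I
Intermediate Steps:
I = -1190 (I = -460 - 730 = -1190)
U(l) = sqrt(l) (U(l) = sqrt(l + 0) = sqrt(l))
G = sqrt(317 + 2*I*sqrt(3)) (G = sqrt(317 + sqrt(-12)) = sqrt(317 + 2*I*sqrt(3)) ≈ 17.805 + 0.09728*I)
(I + G)*(-1542 - 2981) = (-1190 + sqrt(317 + 2*I*sqrt(3)))*(-1542 - 2981) = (-1190 + sqrt(317 + 2*I*sqrt(3)))*(-4523) = 5382370 - 4523*sqrt(317 + 2*I*sqrt(3))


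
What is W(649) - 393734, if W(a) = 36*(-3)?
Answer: -393842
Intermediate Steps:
W(a) = -108
W(649) - 393734 = -108 - 393734 = -393842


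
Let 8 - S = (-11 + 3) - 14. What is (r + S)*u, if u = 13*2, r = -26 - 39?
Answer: -910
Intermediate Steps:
r = -65
S = 30 (S = 8 - ((-11 + 3) - 14) = 8 - (-8 - 14) = 8 - 1*(-22) = 8 + 22 = 30)
u = 26
(r + S)*u = (-65 + 30)*26 = -35*26 = -910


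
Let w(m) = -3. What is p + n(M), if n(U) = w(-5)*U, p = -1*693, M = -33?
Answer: -594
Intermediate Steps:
p = -693
n(U) = -3*U
p + n(M) = -693 - 3*(-33) = -693 + 99 = -594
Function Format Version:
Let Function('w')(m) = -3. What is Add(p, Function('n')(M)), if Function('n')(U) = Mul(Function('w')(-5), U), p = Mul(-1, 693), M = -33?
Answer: -594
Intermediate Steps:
p = -693
Function('n')(U) = Mul(-3, U)
Add(p, Function('n')(M)) = Add(-693, Mul(-3, -33)) = Add(-693, 99) = -594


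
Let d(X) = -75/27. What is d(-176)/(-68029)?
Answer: 25/612261 ≈ 4.0832e-5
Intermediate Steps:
d(X) = -25/9 (d(X) = -75*1/27 = -25/9)
d(-176)/(-68029) = -25/9/(-68029) = -25/9*(-1/68029) = 25/612261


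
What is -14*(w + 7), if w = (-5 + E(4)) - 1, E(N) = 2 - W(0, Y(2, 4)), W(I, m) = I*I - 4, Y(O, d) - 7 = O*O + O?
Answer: -98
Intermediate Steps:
Y(O, d) = 7 + O + O² (Y(O, d) = 7 + (O*O + O) = 7 + (O² + O) = 7 + (O + O²) = 7 + O + O²)
W(I, m) = -4 + I² (W(I, m) = I² - 4 = -4 + I²)
E(N) = 6 (E(N) = 2 - (-4 + 0²) = 2 - (-4 + 0) = 2 - 1*(-4) = 2 + 4 = 6)
w = 0 (w = (-5 + 6) - 1 = 1 - 1 = 0)
-14*(w + 7) = -14*(0 + 7) = -14*7 = -98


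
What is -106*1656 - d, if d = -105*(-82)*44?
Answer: -554376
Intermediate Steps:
d = 378840 (d = 8610*44 = 378840)
-106*1656 - d = -106*1656 - 1*378840 = -175536 - 378840 = -554376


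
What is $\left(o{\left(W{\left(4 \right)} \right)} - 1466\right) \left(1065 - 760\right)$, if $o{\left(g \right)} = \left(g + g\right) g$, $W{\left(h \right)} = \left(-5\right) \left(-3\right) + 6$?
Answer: $-178120$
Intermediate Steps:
$W{\left(h \right)} = 21$ ($W{\left(h \right)} = 15 + 6 = 21$)
$o{\left(g \right)} = 2 g^{2}$ ($o{\left(g \right)} = 2 g g = 2 g^{2}$)
$\left(o{\left(W{\left(4 \right)} \right)} - 1466\right) \left(1065 - 760\right) = \left(2 \cdot 21^{2} - 1466\right) \left(1065 - 760\right) = \left(2 \cdot 441 - 1466\right) \left(1065 - 760\right) = \left(882 - 1466\right) 305 = \left(-584\right) 305 = -178120$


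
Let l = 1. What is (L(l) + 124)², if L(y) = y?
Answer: 15625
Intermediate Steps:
(L(l) + 124)² = (1 + 124)² = 125² = 15625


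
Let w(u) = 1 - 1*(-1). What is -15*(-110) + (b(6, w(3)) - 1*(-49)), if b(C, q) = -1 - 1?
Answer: 1697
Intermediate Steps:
w(u) = 2 (w(u) = 1 + 1 = 2)
b(C, q) = -2
-15*(-110) + (b(6, w(3)) - 1*(-49)) = -15*(-110) + (-2 - 1*(-49)) = 1650 + (-2 + 49) = 1650 + 47 = 1697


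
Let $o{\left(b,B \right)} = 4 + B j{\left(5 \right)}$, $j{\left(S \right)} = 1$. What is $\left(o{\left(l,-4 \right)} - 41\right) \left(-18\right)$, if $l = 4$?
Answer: $738$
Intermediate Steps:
$o{\left(b,B \right)} = 4 + B$ ($o{\left(b,B \right)} = 4 + B 1 = 4 + B$)
$\left(o{\left(l,-4 \right)} - 41\right) \left(-18\right) = \left(\left(4 - 4\right) - 41\right) \left(-18\right) = \left(0 - 41\right) \left(-18\right) = \left(-41\right) \left(-18\right) = 738$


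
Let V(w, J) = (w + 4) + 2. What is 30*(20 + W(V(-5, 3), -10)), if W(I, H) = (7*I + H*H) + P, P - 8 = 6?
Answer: 4230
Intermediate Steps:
P = 14 (P = 8 + 6 = 14)
V(w, J) = 6 + w (V(w, J) = (4 + w) + 2 = 6 + w)
W(I, H) = 14 + H² + 7*I (W(I, H) = (7*I + H*H) + 14 = (7*I + H²) + 14 = (H² + 7*I) + 14 = 14 + H² + 7*I)
30*(20 + W(V(-5, 3), -10)) = 30*(20 + (14 + (-10)² + 7*(6 - 5))) = 30*(20 + (14 + 100 + 7*1)) = 30*(20 + (14 + 100 + 7)) = 30*(20 + 121) = 30*141 = 4230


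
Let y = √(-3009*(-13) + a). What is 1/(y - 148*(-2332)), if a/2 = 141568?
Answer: 345136/119118536243 - √322253/119118536243 ≈ 2.8927e-6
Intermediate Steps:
a = 283136 (a = 2*141568 = 283136)
y = √322253 (y = √(-3009*(-13) + 283136) = √(39117 + 283136) = √322253 ≈ 567.67)
1/(y - 148*(-2332)) = 1/(√322253 - 148*(-2332)) = 1/(√322253 + 345136) = 1/(345136 + √322253)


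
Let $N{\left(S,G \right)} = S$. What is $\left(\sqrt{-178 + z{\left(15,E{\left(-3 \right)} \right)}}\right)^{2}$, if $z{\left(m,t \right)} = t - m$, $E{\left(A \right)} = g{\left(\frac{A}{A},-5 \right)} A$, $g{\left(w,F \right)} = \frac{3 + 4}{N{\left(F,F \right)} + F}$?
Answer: $- \frac{1909}{10} \approx -190.9$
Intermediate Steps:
$g{\left(w,F \right)} = \frac{7}{2 F}$ ($g{\left(w,F \right)} = \frac{3 + 4}{F + F} = \frac{7}{2 F}$)
$E{\left(A \right)} = - \frac{7 A}{10}$ ($E{\left(A \right)} = \frac{7}{2 \left(-5\right)} A = \frac{7}{2} \left(- \frac{1}{5}\right) A = - \frac{7 A}{10}$)
$\left(\sqrt{-178 + z{\left(15,E{\left(-3 \right)} \right)}}\right)^{2} = \left(\sqrt{-178 - \frac{129}{10}}\right)^{2} = \left(\sqrt{- \frac{1909}{10}}\right)^{2} = \left(\frac{i \sqrt{19090}}{10}\right)^{2} = - \frac{1909}{10}$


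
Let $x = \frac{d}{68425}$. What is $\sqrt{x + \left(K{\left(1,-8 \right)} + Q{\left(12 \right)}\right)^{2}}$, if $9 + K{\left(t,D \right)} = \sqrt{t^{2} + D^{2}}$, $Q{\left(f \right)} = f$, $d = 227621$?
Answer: $\frac{\sqrt{14481661327 + 1123675350 \sqrt{65}}}{13685} \approx 11.212$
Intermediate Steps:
$x = \frac{227621}{68425} \approx 3.3266$
$K{\left(t,D \right)} = -9 + \sqrt{D^{2} + t^{2}}$ ($K{\left(t,D \right)} = -9 + \sqrt{t^{2} + D^{2}} = -9 + \sqrt{D^{2} + t^{2}}$)
$\sqrt{x + \left(K{\left(1,-8 \right)} + Q{\left(12 \right)}\right)^{2}} = \sqrt{\frac{227621}{68425} + \left(\left(-9 + \sqrt{\left(-8\right)^{2} + 1^{2}}\right) + 12\right)^{2}} = \sqrt{\frac{227621}{68425} + \left(\left(-9 + \sqrt{64 + 1}\right) + 12\right)^{2}} = \sqrt{\frac{227621}{68425} + \left(\left(-9 + \sqrt{65}\right) + 12\right)^{2}} = \sqrt{\frac{227621}{68425} + \left(3 + \sqrt{65}\right)^{2}}$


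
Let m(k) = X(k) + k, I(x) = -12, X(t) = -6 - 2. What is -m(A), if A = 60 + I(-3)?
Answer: -40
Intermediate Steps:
X(t) = -8
A = 48 (A = 60 - 12 = 48)
m(k) = -8 + k
-m(A) = -(-8 + 48) = -1*40 = -40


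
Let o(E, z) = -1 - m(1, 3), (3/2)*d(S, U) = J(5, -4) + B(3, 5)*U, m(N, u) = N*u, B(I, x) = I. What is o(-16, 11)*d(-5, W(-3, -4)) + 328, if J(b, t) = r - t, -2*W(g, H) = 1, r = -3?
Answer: 988/3 ≈ 329.33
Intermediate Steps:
W(g, H) = -1/2 (W(g, H) = -1/2*1 = -1/2)
J(b, t) = -3 - t
d(S, U) = 2/3 + 2*U (d(S, U) = 2*((-3 - 1*(-4)) + 3*U)/3 = 2*((-3 + 4) + 3*U)/3 = 2*(1 + 3*U)/3 = 2/3 + 2*U)
o(E, z) = -4 (o(E, z) = -1 - 3 = -4)
o(-16, 11)*d(-5, W(-3, -4)) + 328 = -4*(2/3 + 2*(-1/2)) + 328 = -4*(2/3 - 1) + 328 = -4*(-1/3) + 328 = 4/3 + 328 = 988/3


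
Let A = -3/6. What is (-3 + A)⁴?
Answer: 2401/16 ≈ 150.06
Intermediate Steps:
A = -½ (A = -3*⅙ = -½ ≈ -0.50000)
(-3 + A)⁴ = (-3 - ½)⁴ = (-7/2)⁴ = 2401/16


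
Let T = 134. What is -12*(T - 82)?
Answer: -624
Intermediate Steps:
-12*(T - 82) = -12*(134 - 82) = -12*52 = -624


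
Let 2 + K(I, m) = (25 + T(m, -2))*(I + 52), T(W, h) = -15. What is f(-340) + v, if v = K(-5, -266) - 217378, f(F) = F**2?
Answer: -101310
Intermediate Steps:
K(I, m) = 518 + 10*I (K(I, m) = -2 + (25 - 15)*(I + 52) = -2 + 10*(52 + I) = -2 + (520 + 10*I) = 518 + 10*I)
v = -216910 (v = (518 + 10*(-5)) - 217378 = (518 - 50) - 217378 = 468 - 217378 = -216910)
f(-340) + v = (-340)**2 - 216910 = 115600 - 216910 = -101310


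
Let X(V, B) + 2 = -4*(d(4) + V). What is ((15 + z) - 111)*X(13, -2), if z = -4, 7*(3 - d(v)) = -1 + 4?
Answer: 45000/7 ≈ 6428.6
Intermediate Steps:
d(v) = 18/7 (d(v) = 3 - (-1 + 4)/7 = 3 - 1/7*3 = 3 - 3/7 = 18/7)
X(V, B) = -86/7 - 4*V (X(V, B) = -2 - 4*(18/7 + V) = -2 + (-72/7 - 4*V) = -86/7 - 4*V)
((15 + z) - 111)*X(13, -2) = ((15 - 4) - 111)*(-86/7 - 4*13) = (11 - 111)*(-86/7 - 52) = -100*(-450/7) = 45000/7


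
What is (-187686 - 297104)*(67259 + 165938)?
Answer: -113051573630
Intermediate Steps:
(-187686 - 297104)*(67259 + 165938) = -484790*233197 = -113051573630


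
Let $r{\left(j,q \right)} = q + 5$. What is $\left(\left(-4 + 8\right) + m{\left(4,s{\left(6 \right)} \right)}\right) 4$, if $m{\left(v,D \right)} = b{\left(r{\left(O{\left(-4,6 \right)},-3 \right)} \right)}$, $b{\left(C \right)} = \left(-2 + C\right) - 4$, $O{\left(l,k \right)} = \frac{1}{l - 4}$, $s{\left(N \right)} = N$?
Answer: $0$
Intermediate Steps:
$O{\left(l,k \right)} = \frac{1}{-4 + l}$
$r{\left(j,q \right)} = 5 + q$
$b{\left(C \right)} = -6 + C$
$m{\left(v,D \right)} = -4$ ($m{\left(v,D \right)} = -6 + \left(5 - 3\right) = -6 + 2 = -4$)
$\left(\left(-4 + 8\right) + m{\left(4,s{\left(6 \right)} \right)}\right) 4 = \left(\left(-4 + 8\right) - 4\right) 4 = \left(4 - 4\right) 4 = 0 \cdot 4 = 0$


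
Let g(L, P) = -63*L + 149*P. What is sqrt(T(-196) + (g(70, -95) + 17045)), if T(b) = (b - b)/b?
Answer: 4*I*sqrt(95) ≈ 38.987*I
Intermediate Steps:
T(b) = 0 (T(b) = 0/b = 0)
sqrt(T(-196) + (g(70, -95) + 17045)) = sqrt(0 + ((-63*70 + 149*(-95)) + 17045)) = sqrt(0 + ((-4410 - 14155) + 17045)) = sqrt(0 + (-18565 + 17045)) = sqrt(0 - 1520) = sqrt(-1520) = 4*I*sqrt(95)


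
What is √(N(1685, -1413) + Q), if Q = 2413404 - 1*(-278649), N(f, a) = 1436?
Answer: √2693489 ≈ 1641.2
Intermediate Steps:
Q = 2692053 (Q = 2413404 + 278649 = 2692053)
√(N(1685, -1413) + Q) = √(1436 + 2692053) = √2693489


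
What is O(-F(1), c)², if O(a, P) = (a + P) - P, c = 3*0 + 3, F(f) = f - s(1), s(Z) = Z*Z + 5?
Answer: 25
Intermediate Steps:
s(Z) = 5 + Z² (s(Z) = Z² + 5 = 5 + Z²)
F(f) = -6 + f (F(f) = f - (5 + 1²) = f - (5 + 1) = f - 1*6 = f - 6 = -6 + f)
c = 3 (c = 0 + 3 = 3)
O(a, P) = a (O(a, P) = (P + a) - P = a)
O(-F(1), c)² = (-(-6 + 1))² = (-1*(-5))² = 5² = 25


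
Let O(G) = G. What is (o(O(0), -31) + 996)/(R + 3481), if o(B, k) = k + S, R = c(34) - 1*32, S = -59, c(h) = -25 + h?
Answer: 453/1729 ≈ 0.26200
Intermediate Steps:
R = -23 (R = (-25 + 34) - 1*32 = 9 - 32 = -23)
o(B, k) = -59 + k (o(B, k) = k - 59 = -59 + k)
(o(O(0), -31) + 996)/(R + 3481) = ((-59 - 31) + 996)/(-23 + 3481) = (-90 + 996)/3458 = 906*(1/3458) = 453/1729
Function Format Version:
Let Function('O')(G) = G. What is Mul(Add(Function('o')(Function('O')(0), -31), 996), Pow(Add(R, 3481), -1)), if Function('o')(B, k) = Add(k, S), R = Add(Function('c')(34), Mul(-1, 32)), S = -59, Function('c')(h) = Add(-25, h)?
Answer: Rational(453, 1729) ≈ 0.26200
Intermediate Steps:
R = -23 (R = Add(Add(-25, 34), Mul(-1, 32)) = Add(9, -32) = -23)
Function('o')(B, k) = Add(-59, k) (Function('o')(B, k) = Add(k, -59) = Add(-59, k))
Mul(Add(Function('o')(Function('O')(0), -31), 996), Pow(Add(R, 3481), -1)) = Mul(Add(Add(-59, -31), 996), Pow(Add(-23, 3481), -1)) = Mul(Add(-90, 996), Pow(3458, -1)) = Mul(906, Rational(1, 3458)) = Rational(453, 1729)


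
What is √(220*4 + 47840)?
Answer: 4*√3045 ≈ 220.73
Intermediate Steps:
√(220*4 + 47840) = √(880 + 47840) = √48720 = 4*√3045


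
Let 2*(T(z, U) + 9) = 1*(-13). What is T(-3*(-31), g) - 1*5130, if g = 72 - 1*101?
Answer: -10291/2 ≈ -5145.5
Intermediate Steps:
g = -29 (g = 72 - 101 = -29)
T(z, U) = -31/2 (T(z, U) = -9 + (1*(-13))/2 = -9 + (½)*(-13) = -9 - 13/2 = -31/2)
T(-3*(-31), g) - 1*5130 = -31/2 - 1*5130 = -31/2 - 5130 = -10291/2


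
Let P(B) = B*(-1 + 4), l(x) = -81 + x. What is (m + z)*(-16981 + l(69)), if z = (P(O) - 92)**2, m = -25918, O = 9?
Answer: 368629149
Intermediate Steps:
P(B) = 3*B (P(B) = B*3 = 3*B)
z = 4225 (z = (3*9 - 92)**2 = (27 - 92)**2 = (-65)**2 = 4225)
(m + z)*(-16981 + l(69)) = (-25918 + 4225)*(-16981 + (-81 + 69)) = -21693*(-16981 - 12) = -21693*(-16993) = 368629149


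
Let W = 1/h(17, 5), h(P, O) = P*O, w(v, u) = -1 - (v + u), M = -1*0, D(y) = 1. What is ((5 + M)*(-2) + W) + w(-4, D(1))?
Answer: -679/85 ≈ -7.9882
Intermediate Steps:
M = 0
w(v, u) = -1 - u - v (w(v, u) = -1 - (u + v) = -1 + (-u - v) = -1 - u - v)
h(P, O) = O*P
W = 1/85 (W = 1/(5*17) = 1/85 ≈ 0.011765)
((5 + M)*(-2) + W) + w(-4, D(1)) = ((5 + 0)*(-2) + 1/85) + (-1 - 1*1 - 1*(-4)) = (5*(-2) + 1/85) + (-1 - 1 + 4) = (-10 + 1/85) + 2 = -849/85 + 2 = -679/85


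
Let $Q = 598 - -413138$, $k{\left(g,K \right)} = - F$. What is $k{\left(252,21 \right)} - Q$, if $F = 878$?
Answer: $-414614$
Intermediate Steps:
$k{\left(g,K \right)} = -878$ ($k{\left(g,K \right)} = \left(-1\right) 878 = -878$)
$Q = 413736$ ($Q = 598 + 413138 = 413736$)
$k{\left(252,21 \right)} - Q = -878 - 413736 = -414614$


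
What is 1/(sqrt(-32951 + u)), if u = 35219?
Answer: sqrt(7)/126 ≈ 0.020998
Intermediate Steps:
1/(sqrt(-32951 + u)) = 1/(sqrt(-32951 + 35219)) = 1/(sqrt(2268)) = 1/(18*sqrt(7)) = sqrt(7)/126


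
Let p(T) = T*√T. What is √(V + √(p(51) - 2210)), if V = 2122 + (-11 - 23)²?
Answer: √(3278 + I*√17*√(130 - 3*√51)) ≈ 57.255 + 0.3752*I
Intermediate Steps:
p(T) = T^(3/2)
V = 3278 (V = 2122 + (-34)² = 2122 + 1156 = 3278)
√(V + √(p(51) - 2210)) = √(3278 + √(51^(3/2) - 2210)) = √(3278 + √(51*√51 - 2210)) = √(3278 + √(-2210 + 51*√51))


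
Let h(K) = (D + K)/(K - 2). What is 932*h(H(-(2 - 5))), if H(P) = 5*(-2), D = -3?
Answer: 3029/3 ≈ 1009.7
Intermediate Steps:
H(P) = -10
h(K) = (-3 + K)/(-2 + K) (h(K) = (-3 + K)/(K - 2) = (-3 + K)/(-2 + K))
932*h(H(-(2 - 5))) = 932*((-3 - 10)/(-2 - 10)) = 932*(-13/(-12)) = 932*(-1/12*(-13)) = 932*(13/12) = 3029/3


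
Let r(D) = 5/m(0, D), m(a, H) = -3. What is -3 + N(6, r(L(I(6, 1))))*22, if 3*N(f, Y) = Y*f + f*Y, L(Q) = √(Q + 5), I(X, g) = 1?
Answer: -449/3 ≈ -149.67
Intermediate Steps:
L(Q) = √(5 + Q)
r(D) = -5/3 (r(D) = 5/(-3) = 5*(-⅓) = -5/3)
N(f, Y) = 2*Y*f/3 (N(f, Y) = (Y*f + f*Y)/3 = (Y*f + Y*f)/3 = (2*Y*f)/3 = 2*Y*f/3)
-3 + N(6, r(L(I(6, 1))))*22 = -3 + ((⅔)*(-5/3)*6)*22 = -3 - 20/3*22 = -3 - 440/3 = -449/3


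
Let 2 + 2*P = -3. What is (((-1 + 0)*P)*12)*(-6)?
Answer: -180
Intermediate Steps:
P = -5/2 (P = -1 + (½)*(-3) = -1 - 3/2 = -5/2 ≈ -2.5000)
(((-1 + 0)*P)*12)*(-6) = (((-1 + 0)*(-5/2))*12)*(-6) = (-1*(-5/2)*12)*(-6) = ((5/2)*12)*(-6) = 30*(-6) = -180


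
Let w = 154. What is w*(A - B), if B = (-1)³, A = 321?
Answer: 49588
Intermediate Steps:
B = -1
w*(A - B) = 154*(321 - 1*(-1)) = 154*(321 + 1) = 154*322 = 49588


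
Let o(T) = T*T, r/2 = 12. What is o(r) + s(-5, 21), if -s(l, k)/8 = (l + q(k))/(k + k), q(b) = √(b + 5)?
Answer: 12116/21 - 4*√26/21 ≈ 575.98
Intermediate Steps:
r = 24 (r = 2*12 = 24)
q(b) = √(5 + b)
s(l, k) = -4*(l + √(5 + k))/k (s(l, k) = -8*(l + √(5 + k))/(k + k) = -8*(l + √(5 + k))/(2*k) = -8*(l + √(5 + k))*1/(2*k) = -4*(l + √(5 + k))/k)
o(T) = T²
o(r) + s(-5, 21) = 24² + 4*(-1*(-5) - √(5 + 21))/21 = 576 + 4*(1/21)*(5 - √26) = 576 + (20/21 - 4*√26/21) = 12116/21 - 4*√26/21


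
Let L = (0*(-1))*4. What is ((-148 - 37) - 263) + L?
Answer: -448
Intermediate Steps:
L = 0 (L = 0*4 = 0)
((-148 - 37) - 263) + L = ((-148 - 37) - 263) + 0 = (-185 - 263) + 0 = -448 + 0 = -448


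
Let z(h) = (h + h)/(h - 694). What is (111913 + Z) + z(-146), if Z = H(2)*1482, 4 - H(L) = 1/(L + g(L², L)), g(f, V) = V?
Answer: 12334439/105 ≈ 1.1747e+5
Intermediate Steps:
z(h) = 2*h/(-694 + h) (z(h) = (2*h)/(-694 + h) = 2*h/(-694 + h))
H(L) = 4 - 1/(2*L) (H(L) = 4 - 1/(L + L) = 4 - 1/(2*L))
Z = 11115/2 (Z = (4 - ½/2)*1482 = (4 - ½*½)*1482 = (4 - ¼)*1482 = (15/4)*1482 = 11115/2 ≈ 5557.5)
(111913 + Z) + z(-146) = (111913 + 11115/2) + 2*(-146)/(-694 - 146) = 234941/2 + 2*(-146)/(-840) = 234941/2 + 2*(-146)*(-1/840) = 234941/2 + 73/210 = 12334439/105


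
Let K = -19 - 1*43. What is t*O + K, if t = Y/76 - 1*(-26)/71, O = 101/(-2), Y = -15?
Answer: -761115/10792 ≈ -70.526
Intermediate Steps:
K = -62 (K = -19 - 43 = -62)
O = -101/2 (O = 101*(-½) = -101/2 ≈ -50.500)
t = 911/5396 (t = -15/76 - 1*(-26)/71 = -15*1/76 + 26*(1/71) = -15/76 + 26/71 = 911/5396 ≈ 0.16883)
t*O + K = (911/5396)*(-101/2) - 62 = -92011/10792 - 62 = -761115/10792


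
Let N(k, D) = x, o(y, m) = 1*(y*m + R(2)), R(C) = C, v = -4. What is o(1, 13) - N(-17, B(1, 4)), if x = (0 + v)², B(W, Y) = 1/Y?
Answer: -1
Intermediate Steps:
o(y, m) = 2 + m*y (o(y, m) = 1*(y*m + 2) = 1*(m*y + 2) = 1*(2 + m*y) = 2 + m*y)
x = 16 (x = (0 - 4)² = (-4)² = 16)
N(k, D) = 16
o(1, 13) - N(-17, B(1, 4)) = (2 + 13*1) - 1*16 = (2 + 13) - 16 = 15 - 16 = -1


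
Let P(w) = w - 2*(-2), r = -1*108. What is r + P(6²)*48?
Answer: 1812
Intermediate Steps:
r = -108
P(w) = 4 + w (P(w) = w + 4 = 4 + w)
r + P(6²)*48 = -108 + (4 + 6²)*48 = -108 + (4 + 36)*48 = -108 + 40*48 = -108 + 1920 = 1812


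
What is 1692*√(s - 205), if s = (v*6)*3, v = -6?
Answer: 1692*I*√313 ≈ 29935.0*I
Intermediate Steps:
s = -108 (s = -6*6*3 = -36*3 = -108)
1692*√(s - 205) = 1692*√(-108 - 205) = 1692*√(-313) = 1692*(I*√313) = 1692*I*√313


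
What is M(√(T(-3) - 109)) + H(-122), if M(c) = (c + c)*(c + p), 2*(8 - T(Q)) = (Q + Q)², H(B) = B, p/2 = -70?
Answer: -360 - 280*I*√119 ≈ -360.0 - 3054.4*I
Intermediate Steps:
p = -140 (p = 2*(-70) = -140)
T(Q) = 8 - 2*Q² (T(Q) = 8 - (Q + Q)²/2 = 8 - 4*Q²/2 = 8 - 2*Q²)
M(c) = 2*c*(-140 + c) (M(c) = (c + c)*(c - 140) = (2*c)*(-140 + c) = 2*c*(-140 + c))
M(√(T(-3) - 109)) + H(-122) = 2*√((8 - 2*(-3)²) - 109)*(-140 + √((8 - 2*(-3)²) - 109)) - 122 = 2*√((8 - 2*9) - 109)*(-140 + √((8 - 2*9) - 109)) - 122 = 2*√((8 - 18) - 109)*(-140 + √((8 - 18) - 109)) - 122 = 2*√(-10 - 109)*(-140 + √(-10 - 109)) - 122 = 2*√(-119)*(-140 + √(-119)) - 122 = 2*(I*√119)*(-140 + I*√119) - 122 = 2*I*√119*(-140 + I*√119) - 122 = -122 + 2*I*√119*(-140 + I*√119)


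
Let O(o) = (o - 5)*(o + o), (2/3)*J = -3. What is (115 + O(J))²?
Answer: 160801/4 ≈ 40200.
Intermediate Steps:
J = -9/2 (J = (3/2)*(-3) = -9/2 ≈ -4.5000)
O(o) = 2*o*(-5 + o) (O(o) = (-5 + o)*(2*o) = 2*o*(-5 + o))
(115 + O(J))² = (115 + 2*(-9/2)*(-5 - 9/2))² = (115 + 2*(-9/2)*(-19/2))² = (115 + 171/2)² = (401/2)² = 160801/4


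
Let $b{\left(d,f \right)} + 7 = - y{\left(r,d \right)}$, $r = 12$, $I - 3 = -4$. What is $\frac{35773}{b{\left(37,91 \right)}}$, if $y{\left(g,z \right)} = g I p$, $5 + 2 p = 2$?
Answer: $- \frac{35773}{25} \approx -1430.9$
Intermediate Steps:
$I = -1$ ($I = 3 - 4 = -1$)
$p = - \frac{3}{2}$ ($p = - \frac{5}{2} + \frac{1}{2} \cdot 2 = - \frac{5}{2} + 1 = - \frac{3}{2} \approx -1.5$)
$y{\left(g,z \right)} = \frac{3 g}{2}$ ($y{\left(g,z \right)} = g \left(-1\right) \left(- \frac{3}{2}\right) = - g \left(- \frac{3}{2}\right) = \frac{3 g}{2}$)
$b{\left(d,f \right)} = -25$ ($b{\left(d,f \right)} = -7 - \frac{3}{2} \cdot 12 = -7 - 18 = -25$)
$\frac{35773}{b{\left(37,91 \right)}} = \frac{35773}{-25} = 35773 \left(- \frac{1}{25}\right) = - \frac{35773}{25}$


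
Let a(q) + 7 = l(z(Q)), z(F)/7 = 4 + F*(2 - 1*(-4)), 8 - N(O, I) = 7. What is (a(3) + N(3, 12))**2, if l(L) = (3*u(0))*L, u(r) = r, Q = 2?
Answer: 36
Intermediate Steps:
N(O, I) = 1 (N(O, I) = 8 - 1*7 = 8 - 7 = 1)
z(F) = 28 + 42*F (z(F) = 7*(4 + F*(2 - 1*(-4))) = 7*(4 + F*(2 + 4)) = 7*(4 + F*6) = 7*(4 + 6*F) = 28 + 42*F)
l(L) = 0 (l(L) = (3*0)*L = 0*L = 0)
a(q) = -7 (a(q) = -7 + 0 = -7)
(a(3) + N(3, 12))**2 = (-7 + 1)**2 = (-6)**2 = 36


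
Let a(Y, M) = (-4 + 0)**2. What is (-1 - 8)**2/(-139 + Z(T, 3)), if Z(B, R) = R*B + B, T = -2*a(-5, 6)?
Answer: -27/89 ≈ -0.30337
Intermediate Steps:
a(Y, M) = 16 (a(Y, M) = (-4)**2 = 16)
T = -32 (T = -2*16 = -32)
Z(B, R) = B + B*R (Z(B, R) = B*R + B = B + B*R)
(-1 - 8)**2/(-139 + Z(T, 3)) = (-1 - 8)**2/(-139 - 32*(1 + 3)) = (-9)**2/(-139 - 32*4) = 81/(-139 - 128) = 81/(-267) = 81*(-1/267) = -27/89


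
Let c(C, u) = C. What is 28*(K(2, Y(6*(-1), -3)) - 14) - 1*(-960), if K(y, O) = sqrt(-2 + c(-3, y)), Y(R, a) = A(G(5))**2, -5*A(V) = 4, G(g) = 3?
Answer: 568 + 28*I*sqrt(5) ≈ 568.0 + 62.61*I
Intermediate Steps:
A(V) = -4/5 (A(V) = -1/5*4 = -4/5)
Y(R, a) = 16/25 (Y(R, a) = (-4/5)**2 = 16/25)
K(y, O) = I*sqrt(5) (K(y, O) = sqrt(-2 - 3) = sqrt(-5) = I*sqrt(5))
28*(K(2, Y(6*(-1), -3)) - 14) - 1*(-960) = 28*(I*sqrt(5) - 14) - 1*(-960) = 28*(-14 + I*sqrt(5)) + 960 = (-392 + 28*I*sqrt(5)) + 960 = 568 + 28*I*sqrt(5)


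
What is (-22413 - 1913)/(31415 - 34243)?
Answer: 12163/1414 ≈ 8.6018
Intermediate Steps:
(-22413 - 1913)/(31415 - 34243) = -24326/(-2828) = -24326*(-1/2828) = 12163/1414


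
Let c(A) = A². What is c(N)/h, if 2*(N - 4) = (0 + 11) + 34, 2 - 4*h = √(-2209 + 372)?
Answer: 5618/1841 + 2809*I*√1837/1841 ≈ 3.0516 + 65.396*I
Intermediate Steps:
h = ½ - I*√1837/4 (h = ½ - √(-2209 + 372)/4 = ½ - I*√1837/4 ≈ 0.5 - 10.715*I)
N = 53/2 (N = 4 + ((0 + 11) + 34)/2 = 4 + (11 + 34)/2 = 4 + (½)*45 = 4 + 45/2 = 53/2 ≈ 26.500)
c(N)/h = (53/2)²/(½ - I*√1837/4) = 2809/(4*(½ - I*√1837/4))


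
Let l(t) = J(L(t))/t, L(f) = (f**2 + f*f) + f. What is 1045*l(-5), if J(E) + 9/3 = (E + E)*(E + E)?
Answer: -1692273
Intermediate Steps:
L(f) = f + 2*f**2 (L(f) = (f**2 + f**2) + f = 2*f**2 + f = f + 2*f**2)
J(E) = -3 + 4*E**2 (J(E) = -3 + (E + E)*(E + E) = -3 + (2*E)*(2*E) = -3 + 4*E**2)
l(t) = (-3 + 4*t**2*(1 + 2*t)**2)/t (l(t) = (-3 + 4*(t*(1 + 2*t))**2)/t = (-3 + 4*(t**2*(1 + 2*t)**2))/t = (-3 + 4*t**2*(1 + 2*t)**2)/t)
1045*l(-5) = 1045*(-3/(-5) + 4*(-5)*(1 + 2*(-5))**2) = 1045*(-3*(-1/5) + 4*(-5)*(1 - 10)**2) = 1045*(3/5 + 4*(-5)*(-9)**2) = 1045*(3/5 + 4*(-5)*81) = 1045*(3/5 - 1620) = 1045*(-8097/5) = -1692273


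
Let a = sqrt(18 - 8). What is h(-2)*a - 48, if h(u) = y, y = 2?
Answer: -48 + 2*sqrt(10) ≈ -41.675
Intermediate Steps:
h(u) = 2
a = sqrt(10) ≈ 3.1623
h(-2)*a - 48 = 2*sqrt(10) - 48 = -48 + 2*sqrt(10)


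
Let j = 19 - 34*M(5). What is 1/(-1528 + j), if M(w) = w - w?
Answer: -1/1509 ≈ -0.00066269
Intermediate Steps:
M(w) = 0
j = 19 (j = 19 - 34*0 = 19 + 0 = 19)
1/(-1528 + j) = 1/(-1528 + 19) = 1/(-1509) = -1/1509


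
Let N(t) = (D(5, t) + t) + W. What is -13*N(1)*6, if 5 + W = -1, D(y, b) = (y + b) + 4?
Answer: -390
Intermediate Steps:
D(y, b) = 4 + b + y (D(y, b) = (b + y) + 4 = 4 + b + y)
W = -6 (W = -5 - 1 = -6)
N(t) = 3 + 2*t (N(t) = ((4 + t + 5) + t) - 6 = ((9 + t) + t) - 6 = (9 + 2*t) - 6 = 3 + 2*t)
-13*N(1)*6 = -13*(3 + 2*1)*6 = -13*(3 + 2)*6 = -13*5*6 = -65*6 = -390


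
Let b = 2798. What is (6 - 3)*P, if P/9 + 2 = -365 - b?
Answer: -85455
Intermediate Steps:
P = -28485 (P = -18 + 9*(-365 - 1*2798) = -18 + 9*(-365 - 2798) = -18 + 9*(-3163) = -18 - 28467 = -28485)
(6 - 3)*P = (6 - 3)*(-28485) = 3*(-28485) = -85455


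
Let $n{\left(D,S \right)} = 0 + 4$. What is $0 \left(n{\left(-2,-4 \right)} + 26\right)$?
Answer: $0$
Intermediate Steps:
$n{\left(D,S \right)} = 4$
$0 \left(n{\left(-2,-4 \right)} + 26\right) = 0 \left(4 + 26\right) = 0 \cdot 30 = 0$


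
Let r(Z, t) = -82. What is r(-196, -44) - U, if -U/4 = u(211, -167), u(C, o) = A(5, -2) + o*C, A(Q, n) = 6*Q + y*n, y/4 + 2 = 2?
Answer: -140910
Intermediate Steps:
y = 0 (y = -8 + 4*2 = -8 + 8 = 0)
A(Q, n) = 6*Q (A(Q, n) = 6*Q + 0*n = 6*Q + 0 = 6*Q)
u(C, o) = 30 + C*o (u(C, o) = 6*5 + o*C = 30 + C*o)
U = 140828 (U = -4*(30 + 211*(-167)) = -4*(30 - 35237) = -4*(-35207) = 140828)
r(-196, -44) - U = -82 - 1*140828 = -82 - 140828 = -140910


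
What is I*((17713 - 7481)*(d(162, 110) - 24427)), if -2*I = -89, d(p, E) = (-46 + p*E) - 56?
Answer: -3054768716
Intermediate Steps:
d(p, E) = -102 + E*p (d(p, E) = (-46 + E*p) - 56 = -102 + E*p)
I = 89/2 (I = -1/2*(-89) = 89/2 ≈ 44.500)
I*((17713 - 7481)*(d(162, 110) - 24427)) = 89*((17713 - 7481)*((-102 + 110*162) - 24427))/2 = 89*(10232*((-102 + 17820) - 24427))/2 = 89*(10232*(17718 - 24427))/2 = 89*(10232*(-6709))/2 = (89/2)*(-68646488) = -3054768716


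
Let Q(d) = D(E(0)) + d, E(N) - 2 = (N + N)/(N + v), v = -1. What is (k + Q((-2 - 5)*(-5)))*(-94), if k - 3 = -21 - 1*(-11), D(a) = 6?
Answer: -3196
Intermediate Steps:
E(N) = 2 + 2*N/(-1 + N) (E(N) = 2 + (N + N)/(N - 1) = 2 + (2*N)/(-1 + N) = 2 + 2*N/(-1 + N))
k = -7 (k = 3 + (-21 - 1*(-11)) = 3 + (-21 + 11) = 3 - 10 = -7)
Q(d) = 6 + d
(k + Q((-2 - 5)*(-5)))*(-94) = (-7 + (6 + (-2 - 5)*(-5)))*(-94) = (-7 + (6 - 7*(-5)))*(-94) = (-7 + (6 + 35))*(-94) = (-7 + 41)*(-94) = 34*(-94) = -3196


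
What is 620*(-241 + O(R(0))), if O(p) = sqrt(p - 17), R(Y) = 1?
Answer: -149420 + 2480*I ≈ -1.4942e+5 + 2480.0*I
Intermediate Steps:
O(p) = sqrt(-17 + p)
620*(-241 + O(R(0))) = 620*(-241 + sqrt(-17 + 1)) = 620*(-241 + sqrt(-16)) = 620*(-241 + 4*I) = -149420 + 2480*I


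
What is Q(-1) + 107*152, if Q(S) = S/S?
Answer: 16265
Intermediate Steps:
Q(S) = 1
Q(-1) + 107*152 = 1 + 107*152 = 1 + 16264 = 16265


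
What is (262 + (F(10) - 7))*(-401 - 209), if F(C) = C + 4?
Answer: -164090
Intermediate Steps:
F(C) = 4 + C
(262 + (F(10) - 7))*(-401 - 209) = (262 + ((4 + 10) - 7))*(-401 - 209) = (262 + (14 - 7))*(-610) = (262 + 7)*(-610) = 269*(-610) = -164090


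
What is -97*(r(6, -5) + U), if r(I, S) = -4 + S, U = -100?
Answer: 10573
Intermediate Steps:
-97*(r(6, -5) + U) = -97*((-4 - 5) - 100) = -97*(-9 - 100) = -97*(-109) = 10573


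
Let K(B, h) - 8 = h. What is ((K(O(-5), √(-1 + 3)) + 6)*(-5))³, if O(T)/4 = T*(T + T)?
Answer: -353500 - 73750*√2 ≈ -4.5780e+5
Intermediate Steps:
O(T) = 8*T² (O(T) = 4*(T*(T + T)) = 4*(T*(2*T)) = 4*(2*T²) = 8*T²)
K(B, h) = 8 + h
((K(O(-5), √(-1 + 3)) + 6)*(-5))³ = (((8 + √(-1 + 3)) + 6)*(-5))³ = (((8 + √2) + 6)*(-5))³ = ((14 + √2)*(-5))³ = (-70 - 5*√2)³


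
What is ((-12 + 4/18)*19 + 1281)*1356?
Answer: 4300780/3 ≈ 1.4336e+6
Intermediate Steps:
((-12 + 4/18)*19 + 1281)*1356 = ((-12 + 4*(1/18))*19 + 1281)*1356 = ((-12 + 2/9)*19 + 1281)*1356 = (-106/9*19 + 1281)*1356 = (-2014/9 + 1281)*1356 = (9515/9)*1356 = 4300780/3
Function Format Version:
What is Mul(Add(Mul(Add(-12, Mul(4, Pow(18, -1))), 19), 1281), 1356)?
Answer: Rational(4300780, 3) ≈ 1.4336e+6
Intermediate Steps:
Mul(Add(Mul(Add(-12, Mul(4, Pow(18, -1))), 19), 1281), 1356) = Mul(Add(Mul(Add(-12, Mul(4, Rational(1, 18))), 19), 1281), 1356) = Mul(Add(Mul(Add(-12, Rational(2, 9)), 19), 1281), 1356) = Mul(Add(Mul(Rational(-106, 9), 19), 1281), 1356) = Mul(Add(Rational(-2014, 9), 1281), 1356) = Mul(Rational(9515, 9), 1356) = Rational(4300780, 3)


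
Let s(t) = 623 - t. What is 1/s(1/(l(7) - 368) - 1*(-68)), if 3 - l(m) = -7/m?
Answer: 364/202021 ≈ 0.0018018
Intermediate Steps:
l(m) = 3 + 7/m (l(m) = 3 - (-7)/m = 3 + 7/m)
1/s(1/(l(7) - 368) - 1*(-68)) = 1/(623 - (1/((3 + 7/7) - 368) - 1*(-68))) = 1/(623 - (1/((3 + 7*(1/7)) - 368) + 68)) = 1/(623 - (1/((3 + 1) - 368) + 68)) = 1/(623 - (1/(4 - 368) + 68)) = 1/(623 - (1/(-364) + 68)) = 1/(623 - (-1/364 + 68)) = 1/(623 - 1*24751/364) = 1/(623 - 24751/364) = 1/(202021/364) = 364/202021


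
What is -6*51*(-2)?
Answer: 612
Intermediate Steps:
-6*51*(-2) = -306*(-2) = 612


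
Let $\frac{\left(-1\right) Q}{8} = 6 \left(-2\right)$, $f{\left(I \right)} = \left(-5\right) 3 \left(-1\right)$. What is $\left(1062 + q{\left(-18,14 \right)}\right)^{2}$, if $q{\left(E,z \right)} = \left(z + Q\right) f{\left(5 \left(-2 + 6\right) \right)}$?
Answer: $7354944$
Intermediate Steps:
$f{\left(I \right)} = 15$ ($f{\left(I \right)} = \left(-15\right) \left(-1\right) = 15$)
$Q = 96$ ($Q = - 8 \cdot 6 \left(-2\right) = \left(-8\right) \left(-12\right) = 96$)
$q{\left(E,z \right)} = 1440 + 15 z$ ($q{\left(E,z \right)} = \left(z + 96\right) 15 = \left(96 + z\right) 15 = 1440 + 15 z$)
$\left(1062 + q{\left(-18,14 \right)}\right)^{2} = \left(1062 + \left(1440 + 15 \cdot 14\right)\right)^{2} = \left(1062 + \left(1440 + 210\right)\right)^{2} = \left(1062 + 1650\right)^{2} = 2712^{2} = 7354944$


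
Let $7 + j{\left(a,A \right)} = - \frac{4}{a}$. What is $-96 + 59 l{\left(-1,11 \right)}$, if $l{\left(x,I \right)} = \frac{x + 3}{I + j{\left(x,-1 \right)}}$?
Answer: $- \frac{325}{4} \approx -81.25$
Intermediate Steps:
$j{\left(a,A \right)} = -7 - \frac{4}{a}$
$l{\left(x,I \right)} = \frac{3 + x}{-7 + I - \frac{4}{x}}$ ($l{\left(x,I \right)} = \frac{x + 3}{I - \left(7 + \frac{4}{x}\right)} = \frac{3 + x}{-7 + I - \frac{4}{x}}$)
$-96 + 59 l{\left(-1,11 \right)} = -96 + 59 \left(\left(-1\right) \left(-1\right) \frac{1}{4 - - (-7 + 11)} \left(3 - 1\right)\right) = -96 + 59 \left(\left(-1\right) \left(-1\right) \frac{1}{4 - \left(-1\right) 4} \cdot 2\right) = -96 + 59 \left(\left(-1\right) \left(-1\right) \frac{1}{4 + 4} \cdot 2\right) = -96 + 59 \left(\left(-1\right) \left(-1\right) \frac{1}{8} \cdot 2\right) = -96 + 59 \cdot \frac{1}{4} = -96 + \frac{59}{4} = - \frac{325}{4}$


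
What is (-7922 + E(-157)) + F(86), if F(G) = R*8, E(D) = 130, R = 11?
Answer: -7704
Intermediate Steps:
F(G) = 88 (F(G) = 11*8 = 88)
(-7922 + E(-157)) + F(86) = (-7922 + 130) + 88 = -7792 + 88 = -7704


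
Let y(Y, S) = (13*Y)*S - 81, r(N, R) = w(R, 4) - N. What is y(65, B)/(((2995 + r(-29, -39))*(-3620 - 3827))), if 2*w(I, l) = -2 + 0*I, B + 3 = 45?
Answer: -3219/2046571 ≈ -0.0015729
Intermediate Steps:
B = 42 (B = -3 + 45 = 42)
w(I, l) = -1 (w(I, l) = (-2 + 0*I)/2 = (-2 + 0)/2 = (½)*(-2) = -1)
r(N, R) = -1 - N
y(Y, S) = -81 + 13*S*Y (y(Y, S) = 13*S*Y - 81 = -81 + 13*S*Y)
y(65, B)/(((2995 + r(-29, -39))*(-3620 - 3827))) = (-81 + 13*42*65)/(((2995 + (-1 - 1*(-29)))*(-3620 - 3827))) = (-81 + 35490)/(((2995 + (-1 + 29))*(-7447))) = 35409/(((2995 + 28)*(-7447))) = 35409/((3023*(-7447))) = 35409/(-22512281) = 35409*(-1/22512281) = -3219/2046571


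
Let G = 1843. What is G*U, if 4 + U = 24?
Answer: 36860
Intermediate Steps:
U = 20 (U = -4 + 24 = 20)
G*U = 1843*20 = 36860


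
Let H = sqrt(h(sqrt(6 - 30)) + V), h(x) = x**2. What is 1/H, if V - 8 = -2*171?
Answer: -I*sqrt(358)/358 ≈ -0.052852*I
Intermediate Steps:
V = -334 (V = 8 - 2*171 = 8 - 342 = -334)
H = I*sqrt(358) (H = sqrt((sqrt(6 - 30))**2 - 334) = sqrt((sqrt(-24))**2 - 334) = sqrt((2*I*sqrt(6))**2 - 334) = sqrt(-24 - 334) = sqrt(-358) = I*sqrt(358) ≈ 18.921*I)
1/H = 1/(I*sqrt(358)) = -I*sqrt(358)/358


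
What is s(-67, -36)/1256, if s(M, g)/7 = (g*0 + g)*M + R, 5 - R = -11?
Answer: 4249/314 ≈ 13.532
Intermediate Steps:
R = 16 (R = 5 - 1*(-11) = 5 + 11 = 16)
s(M, g) = 112 + 7*M*g (s(M, g) = 7*((g*0 + g)*M + 16) = 7*((0 + g)*M + 16) = 7*(g*M + 16) = 7*(M*g + 16) = 7*(16 + M*g) = 112 + 7*M*g)
s(-67, -36)/1256 = (112 + 7*(-67)*(-36))/1256 = (112 + 16884)*(1/1256) = 16996*(1/1256) = 4249/314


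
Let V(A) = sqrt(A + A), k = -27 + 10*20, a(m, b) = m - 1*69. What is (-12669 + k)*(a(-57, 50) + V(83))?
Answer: 1574496 - 12496*sqrt(166) ≈ 1.4135e+6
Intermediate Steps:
a(m, b) = -69 + m (a(m, b) = m - 69 = -69 + m)
k = 173 (k = -27 + 200 = 173)
V(A) = sqrt(2)*sqrt(A) (V(A) = sqrt(2*A) = sqrt(2)*sqrt(A))
(-12669 + k)*(a(-57, 50) + V(83)) = (-12669 + 173)*((-69 - 57) + sqrt(2)*sqrt(83)) = -12496*(-126 + sqrt(166)) = 1574496 - 12496*sqrt(166)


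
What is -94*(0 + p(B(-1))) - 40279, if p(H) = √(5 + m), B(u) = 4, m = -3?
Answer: -40279 - 94*√2 ≈ -40412.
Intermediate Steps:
p(H) = √2 (p(H) = √(5 - 3) = √2)
-94*(0 + p(B(-1))) - 40279 = -94*(0 + √2) - 40279 = -94*√2 - 40279 = -40279 - 94*√2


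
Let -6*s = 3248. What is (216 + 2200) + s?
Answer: 5624/3 ≈ 1874.7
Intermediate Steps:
s = -1624/3 (s = -⅙*3248 = -1624/3 ≈ -541.33)
(216 + 2200) + s = (216 + 2200) - 1624/3 = 2416 - 1624/3 = 5624/3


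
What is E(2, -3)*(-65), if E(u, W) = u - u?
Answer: 0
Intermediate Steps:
E(u, W) = 0
E(2, -3)*(-65) = 0*(-65) = 0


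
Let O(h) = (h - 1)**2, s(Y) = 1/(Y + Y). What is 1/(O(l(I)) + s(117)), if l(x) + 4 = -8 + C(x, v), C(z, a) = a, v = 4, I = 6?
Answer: 234/18955 ≈ 0.012345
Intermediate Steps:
s(Y) = 1/(2*Y)
l(x) = -8 (l(x) = -4 + (-8 + 4) = -4 - 4 = -8)
O(h) = (-1 + h)**2
1/(O(l(I)) + s(117)) = 1/((-1 - 8)**2 + (1/2)/117) = 1/((-9)**2 + (1/2)*(1/117)) = 1/(81 + 1/234) = 1/(18955/234) = 234/18955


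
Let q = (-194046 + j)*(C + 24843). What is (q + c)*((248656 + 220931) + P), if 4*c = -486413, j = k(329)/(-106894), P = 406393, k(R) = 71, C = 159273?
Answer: -1672689109463695284745/53447 ≈ -3.1296e+16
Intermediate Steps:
j = -71/106894 (j = 71/(-106894) = 71*(-1/106894) = -71/106894 ≈ -0.00066421)
c = -486413/4 (c = (¼)*(-486413) = -486413/4 ≈ -1.2160e+5)
q = -1909499550425310/53447 (q = (-194046 - 71/106894)*(159273 + 24843) = -20742353195/106894*184116 = -1909499550425310/53447 ≈ -3.5727e+10)
(q + c)*((248656 + 220931) + P) = (-1909499550425310/53447 - 486413/4)*((248656 + 220931) + 406393) = -7638024199016851*(469587 + 406393)/213788 = -7638024199016851/213788*875980 = -1672689109463695284745/53447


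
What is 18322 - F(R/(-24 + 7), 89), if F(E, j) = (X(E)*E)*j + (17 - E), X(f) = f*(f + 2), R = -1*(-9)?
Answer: 89749639/4913 ≈ 18268.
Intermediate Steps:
R = 9
X(f) = f*(2 + f)
F(E, j) = 17 - E + j*E²*(2 + E) (F(E, j) = ((E*(2 + E))*E)*j + (17 - E) = (E²*(2 + E))*j + (17 - E) = j*E²*(2 + E) + (17 - E) = 17 - E + j*E²*(2 + E))
18322 - F(R/(-24 + 7), 89) = 18322 - (17 - 9/(-24 + 7) + 89*(9/(-24 + 7))²*(2 + 9/(-24 + 7))) = 18322 - (17 - 9/(-17) + 89*(9/(-17))²*(2 + 9/(-17))) = 18322 - (17 - 9*(-1)/17 + 89*(9*(-1/17))²*(2 + 9*(-1/17))) = 18322 - (17 - 1*(-9/17) + 89*(-9/17)²*(2 - 9/17)) = 18322 - (17 + 9/17 + 89*(81/289)*(25/17)) = 18322 - (17 + 9/17 + 180225/4913) = 18322 - 1*266347/4913 = 18322 - 266347/4913 = 89749639/4913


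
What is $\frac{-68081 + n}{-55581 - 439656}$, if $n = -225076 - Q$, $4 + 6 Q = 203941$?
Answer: $\frac{654293}{990474} \approx 0.66059$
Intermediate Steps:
$Q = \frac{67979}{2}$ ($Q = - \frac{2}{3} + \frac{1}{6} \cdot 203941 = - \frac{2}{3} + \frac{203941}{6} = \frac{67979}{2} \approx 33990.0$)
$n = - \frac{518131}{2}$ ($n = -225076 - \frac{67979}{2} = - \frac{518131}{2} \approx -2.5907 \cdot 10^{5}$)
$\frac{-68081 + n}{-55581 - 439656} = \frac{-68081 - \frac{518131}{2}}{-55581 - 439656} = - \frac{654293}{2 \left(-495237\right)} = \left(- \frac{654293}{2}\right) \left(- \frac{1}{495237}\right) = \frac{654293}{990474}$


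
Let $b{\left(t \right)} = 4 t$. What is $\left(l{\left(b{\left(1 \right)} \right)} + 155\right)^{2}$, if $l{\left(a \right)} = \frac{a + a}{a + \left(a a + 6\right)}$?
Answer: $\frac{4076361}{169} \approx 24120.0$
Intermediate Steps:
$l{\left(a \right)} = \frac{2 a}{6 + a + a^{2}}$ ($l{\left(a \right)} = \frac{2 a}{a + \left(a^{2} + 6\right)} = \frac{2 a}{a + \left(6 + a^{2}\right)} = \frac{2 a}{6 + a + a^{2}}$)
$\left(l{\left(b{\left(1 \right)} \right)} + 155\right)^{2} = \left(\frac{2 \cdot 4 \cdot 1}{6 + 4 \cdot 1 + \left(4 \cdot 1\right)^{2}} + 155\right)^{2} = \left(2 \cdot 4 \frac{1}{6 + 4 + 4^{2}} + 155\right)^{2} = \left(2 \cdot 4 \frac{1}{6 + 4 + 16} + 155\right)^{2} = \left(2 \cdot 4 \cdot \frac{1}{26} + 155\right)^{2} = \left(\frac{4}{13} + 155\right)^{2} = \left(\frac{2019}{13}\right)^{2} = \frac{4076361}{169}$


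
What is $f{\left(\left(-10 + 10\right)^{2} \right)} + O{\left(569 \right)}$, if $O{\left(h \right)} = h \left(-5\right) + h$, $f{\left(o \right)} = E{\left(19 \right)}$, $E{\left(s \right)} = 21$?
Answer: $-2255$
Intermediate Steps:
$f{\left(o \right)} = 21$
$O{\left(h \right)} = - 4 h$ ($O{\left(h \right)} = - 5 h + h = - 4 h$)
$f{\left(\left(-10 + 10\right)^{2} \right)} + O{\left(569 \right)} = 21 - 2276 = -2255$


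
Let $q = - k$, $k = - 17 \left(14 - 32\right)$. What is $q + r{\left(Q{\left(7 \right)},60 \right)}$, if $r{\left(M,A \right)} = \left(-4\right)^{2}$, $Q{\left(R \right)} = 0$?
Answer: $-290$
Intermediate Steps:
$k = 306$ ($k = \left(-17\right) \left(-18\right) = 306$)
$r{\left(M,A \right)} = 16$
$q = -306$ ($q = \left(-1\right) 306 = -306$)
$q + r{\left(Q{\left(7 \right)},60 \right)} = -306 + 16 = -290$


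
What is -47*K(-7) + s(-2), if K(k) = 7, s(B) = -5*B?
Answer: -319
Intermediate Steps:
-47*K(-7) + s(-2) = -47*7 - 5*(-2) = -329 + 10 = -319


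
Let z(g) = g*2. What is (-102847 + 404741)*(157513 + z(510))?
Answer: 47860161502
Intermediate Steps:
z(g) = 2*g
(-102847 + 404741)*(157513 + z(510)) = (-102847 + 404741)*(157513 + 2*510) = 301894*(157513 + 1020) = 301894*158533 = 47860161502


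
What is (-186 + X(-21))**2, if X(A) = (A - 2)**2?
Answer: 117649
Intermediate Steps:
X(A) = (-2 + A)**2
(-186 + X(-21))**2 = (-186 + (-2 - 21)**2)**2 = (-186 + (-23)**2)**2 = (-186 + 529)**2 = 343**2 = 117649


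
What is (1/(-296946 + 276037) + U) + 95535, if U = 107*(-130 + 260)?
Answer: 2288385504/20909 ≈ 1.0945e+5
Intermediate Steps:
U = 13910 (U = 107*130 = 13910)
(1/(-296946 + 276037) + U) + 95535 = (1/(-296946 + 276037) + 13910) + 95535 = (1/(-20909) + 13910) + 95535 = (-1/20909 + 13910) + 95535 = 290844189/20909 + 95535 = 2288385504/20909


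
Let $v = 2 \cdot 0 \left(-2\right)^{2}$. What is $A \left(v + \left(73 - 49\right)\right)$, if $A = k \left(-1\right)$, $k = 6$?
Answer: $-144$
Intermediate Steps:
$A = -6$ ($A = 6 \left(-1\right) = -6$)
$v = 0$ ($v = 0 \cdot 4 = 0$)
$A \left(v + \left(73 - 49\right)\right) = - 6 \left(0 + \left(73 - 49\right)\right) = - 6 \left(0 + 24\right) = \left(-6\right) 24 = -144$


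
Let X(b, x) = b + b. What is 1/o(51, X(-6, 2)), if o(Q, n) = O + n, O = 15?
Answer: ⅓ ≈ 0.33333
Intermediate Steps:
X(b, x) = 2*b
o(Q, n) = 15 + n
1/o(51, X(-6, 2)) = 1/(15 + 2*(-6)) = 1/(15 - 12) = 1/3 = ⅓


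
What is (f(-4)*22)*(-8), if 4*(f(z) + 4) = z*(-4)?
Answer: 0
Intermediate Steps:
f(z) = -4 - z (f(z) = -4 + (z*(-4))/4 = -4 + (-4*z)/4 = -4 - z)
(f(-4)*22)*(-8) = ((-4 - 1*(-4))*22)*(-8) = ((-4 + 4)*22)*(-8) = (0*22)*(-8) = 0*(-8) = 0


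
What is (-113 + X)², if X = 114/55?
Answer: 37222201/3025 ≈ 12305.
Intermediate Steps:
X = 114/55 (X = 114*(1/55) = 114/55 ≈ 2.0727)
(-113 + X)² = (-113 + 114/55)² = (-6101/55)² = 37222201/3025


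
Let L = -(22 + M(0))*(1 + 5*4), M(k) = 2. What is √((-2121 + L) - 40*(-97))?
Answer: √1255 ≈ 35.426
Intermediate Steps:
L = -504 (L = -(22 + 2)*(1 + 5*4) = -24*(1 + 20) = -24*21 = -1*504 = -504)
√((-2121 + L) - 40*(-97)) = √((-2121 - 504) - 40*(-97)) = √(-2625 + 3880) = √1255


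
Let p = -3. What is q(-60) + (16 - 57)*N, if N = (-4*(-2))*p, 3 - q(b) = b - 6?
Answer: 1053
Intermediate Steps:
q(b) = 9 - b (q(b) = 3 - (b - 6) = 3 - (-6 + b) = 3 + (6 - b) = 9 - b)
N = -24 (N = -4*(-2)*(-3) = 8*(-3) = -24)
q(-60) + (16 - 57)*N = (9 - 1*(-60)) + (16 - 57)*(-24) = (9 + 60) - 41*(-24) = 69 + 984 = 1053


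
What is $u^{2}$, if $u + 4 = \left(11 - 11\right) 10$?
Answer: $16$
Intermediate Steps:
$u = -4$ ($u = -4 + \left(11 - 11\right) 10 = -4 + 0 \cdot 10 = -4 + 0 = -4$)
$u^{2} = \left(-4\right)^{2} = 16$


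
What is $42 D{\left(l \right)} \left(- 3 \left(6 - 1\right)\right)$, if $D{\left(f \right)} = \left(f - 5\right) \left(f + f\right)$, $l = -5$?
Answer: $-63000$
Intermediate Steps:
$D{\left(f \right)} = 2 f \left(-5 + f\right)$ ($D{\left(f \right)} = \left(-5 + f\right) 2 f = 2 f \left(-5 + f\right)$)
$42 D{\left(l \right)} \left(- 3 \left(6 - 1\right)\right) = 42 \cdot 2 \left(-5\right) \left(-5 - 5\right) \left(- 3 \left(6 - 1\right)\right) = 42 \cdot 2 \left(-5\right) \left(-10\right) \left(\left(-3\right) 5\right) = 42 \cdot 100 \left(-15\right) = 4200 \left(-15\right) = -63000$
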